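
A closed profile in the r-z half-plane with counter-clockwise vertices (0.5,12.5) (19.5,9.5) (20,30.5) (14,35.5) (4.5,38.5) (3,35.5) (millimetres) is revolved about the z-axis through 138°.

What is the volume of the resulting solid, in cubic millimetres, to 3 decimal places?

Profile (r,z), 6 vertices: (0.5,12.5) (19.5,9.5) (20,30.5) (14,35.5) (4.5,38.5) (3,35.5)
edge 0: (0.5,12.5)→(19.5,9.5)  cross = 0.5·9.5 − 19.5·12.5 = -239.0000; (r_i+r_j)·cross = 20·-239.0000 = -4780.0000
edge 1: (19.5,9.5)→(20,30.5)  cross = 19.5·30.5 − 20·9.5 = 404.7500; (r_i+r_j)·cross = 39.5·404.7500 = 15987.6250
edge 2: (20,30.5)→(14,35.5)  cross = 20·35.5 − 14·30.5 = 283.0000; (r_i+r_j)·cross = 34·283.0000 = 9622.0000
edge 3: (14,35.5)→(4.5,38.5)  cross = 14·38.5 − 4.5·35.5 = 379.2500; (r_i+r_j)·cross = 18.5·379.2500 = 7016.1250
edge 4: (4.5,38.5)→(3,35.5)  cross = 4.5·35.5 − 3·38.5 = 44.2500; (r_i+r_j)·cross = 7.5·44.2500 = 331.8750
edge 5: (3,35.5)→(0.5,12.5)  cross = 3·12.5 − 0.5·35.5 = 19.7500; (r_i+r_j)·cross = 3.5·19.7500 = 69.1250
Σcross = 892.0000 → A = |Σcross|/2 = 446.0000 mm²
Σ(r_i+r_j)·cross = 28246.7500 → first moment M = |Σ|/6 = 4707.7917
R_c = M/A = 4707.7917/446.0000 = 10.5556 mm
θ = 138° = 2.408554 rad
V = θ·R_c·A = 2.408554·10.5556·446.0000 = 11338.972 mm³

Volume = 11338.972 mm³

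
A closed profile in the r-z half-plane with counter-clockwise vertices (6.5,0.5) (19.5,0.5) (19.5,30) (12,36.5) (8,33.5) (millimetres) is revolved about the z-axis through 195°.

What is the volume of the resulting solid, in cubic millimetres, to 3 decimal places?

Profile (r,z), 5 vertices: (6.5,0.5) (19.5,0.5) (19.5,30) (12,36.5) (8,33.5)
edge 0: (6.5,0.5)→(19.5,0.5)  cross = 6.5·0.5 − 19.5·0.5 = -6.5000; (r_i+r_j)·cross = 26·-6.5000 = -169.0000
edge 1: (19.5,0.5)→(19.5,30)  cross = 19.5·30 − 19.5·0.5 = 575.2500; (r_i+r_j)·cross = 39·575.2500 = 22434.7500
edge 2: (19.5,30)→(12,36.5)  cross = 19.5·36.5 − 12·30 = 351.7500; (r_i+r_j)·cross = 31.5·351.7500 = 11080.1250
edge 3: (12,36.5)→(8,33.5)  cross = 12·33.5 − 8·36.5 = 110.0000; (r_i+r_j)·cross = 20·110.0000 = 2200.0000
edge 4: (8,33.5)→(6.5,0.5)  cross = 8·0.5 − 6.5·33.5 = -213.7500; (r_i+r_j)·cross = 14.5·-213.7500 = -3099.3750
Σcross = 816.7500 → A = |Σcross|/2 = 408.3750 mm²
Σ(r_i+r_j)·cross = 32446.5000 → first moment M = |Σ|/6 = 5407.7500
R_c = M/A = 5407.7500/408.3750 = 13.2421 mm
θ = 195° = 3.403392 rad
V = θ·R_c·A = 3.403392·13.2421·408.3750 = 18404.693 mm³

Volume = 18404.693 mm³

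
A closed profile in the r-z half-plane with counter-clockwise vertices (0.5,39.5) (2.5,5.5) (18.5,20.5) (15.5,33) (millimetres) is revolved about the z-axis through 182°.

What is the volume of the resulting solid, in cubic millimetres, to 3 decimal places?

Profile (r,z), 4 vertices: (0.5,39.5) (2.5,5.5) (18.5,20.5) (15.5,33)
edge 0: (0.5,39.5)→(2.5,5.5)  cross = 0.5·5.5 − 2.5·39.5 = -96.0000; (r_i+r_j)·cross = 3·-96.0000 = -288.0000
edge 1: (2.5,5.5)→(18.5,20.5)  cross = 2.5·20.5 − 18.5·5.5 = -50.5000; (r_i+r_j)·cross = 21·-50.5000 = -1060.5000
edge 2: (18.5,20.5)→(15.5,33)  cross = 18.5·33 − 15.5·20.5 = 292.7500; (r_i+r_j)·cross = 34·292.7500 = 9953.5000
edge 3: (15.5,33)→(0.5,39.5)  cross = 15.5·39.5 − 0.5·33 = 595.7500; (r_i+r_j)·cross = 16·595.7500 = 9532.0000
Σcross = 742.0000 → A = |Σcross|/2 = 371.0000 mm²
Σ(r_i+r_j)·cross = 18137.0000 → first moment M = |Σ|/6 = 3022.8333
R_c = M/A = 3022.8333/371.0000 = 8.1478 mm
θ = 182° = 3.176499 rad
V = θ·R_c·A = 3.176499·8.1478·371.0000 = 9602.028 mm³

Volume = 9602.028 mm³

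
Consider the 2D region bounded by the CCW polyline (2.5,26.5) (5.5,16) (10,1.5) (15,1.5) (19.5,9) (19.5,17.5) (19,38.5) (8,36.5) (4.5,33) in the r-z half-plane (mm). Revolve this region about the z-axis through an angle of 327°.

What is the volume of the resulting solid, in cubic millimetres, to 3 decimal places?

Profile (r,z), 9 vertices: (2.5,26.5) (5.5,16) (10,1.5) (15,1.5) (19.5,9) (19.5,17.5) (19,38.5) (8,36.5) (4.5,33)
edge 0: (2.5,26.5)→(5.5,16)  cross = 2.5·16 − 5.5·26.5 = -105.7500; (r_i+r_j)·cross = 8·-105.7500 = -846.0000
edge 1: (5.5,16)→(10,1.5)  cross = 5.5·1.5 − 10·16 = -151.7500; (r_i+r_j)·cross = 15.5·-151.7500 = -2352.1250
edge 2: (10,1.5)→(15,1.5)  cross = 10·1.5 − 15·1.5 = -7.5000; (r_i+r_j)·cross = 25·-7.5000 = -187.5000
edge 3: (15,1.5)→(19.5,9)  cross = 15·9 − 19.5·1.5 = 105.7500; (r_i+r_j)·cross = 34.5·105.7500 = 3648.3750
edge 4: (19.5,9)→(19.5,17.5)  cross = 19.5·17.5 − 19.5·9 = 165.7500; (r_i+r_j)·cross = 39·165.7500 = 6464.2500
edge 5: (19.5,17.5)→(19,38.5)  cross = 19.5·38.5 − 19·17.5 = 418.2500; (r_i+r_j)·cross = 38.5·418.2500 = 16102.6250
edge 6: (19,38.5)→(8,36.5)  cross = 19·36.5 − 8·38.5 = 385.5000; (r_i+r_j)·cross = 27·385.5000 = 10408.5000
edge 7: (8,36.5)→(4.5,33)  cross = 8·33 − 4.5·36.5 = 99.7500; (r_i+r_j)·cross = 12.5·99.7500 = 1246.8750
edge 8: (4.5,33)→(2.5,26.5)  cross = 4.5·26.5 − 2.5·33 = 36.7500; (r_i+r_j)·cross = 7·36.7500 = 257.2500
Σcross = 946.7500 → A = |Σcross|/2 = 473.3750 mm²
Σ(r_i+r_j)·cross = 34742.2500 → first moment M = |Σ|/6 = 5790.3750
R_c = M/A = 5790.3750/473.3750 = 12.2321 mm
θ = 327° = 5.707227 rad
V = θ·R_c·A = 5.707227·12.2321·473.3750 = 33046.983 mm³

Volume = 33046.983 mm³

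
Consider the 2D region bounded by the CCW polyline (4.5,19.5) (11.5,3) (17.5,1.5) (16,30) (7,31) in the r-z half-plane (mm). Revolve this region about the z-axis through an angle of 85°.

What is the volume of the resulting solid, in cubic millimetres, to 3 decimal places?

Profile (r,z), 5 vertices: (4.5,19.5) (11.5,3) (17.5,1.5) (16,30) (7,31)
edge 0: (4.5,19.5)→(11.5,3)  cross = 4.5·3 − 11.5·19.5 = -210.7500; (r_i+r_j)·cross = 16·-210.7500 = -3372.0000
edge 1: (11.5,3)→(17.5,1.5)  cross = 11.5·1.5 − 17.5·3 = -35.2500; (r_i+r_j)·cross = 29·-35.2500 = -1022.2500
edge 2: (17.5,1.5)→(16,30)  cross = 17.5·30 − 16·1.5 = 501.0000; (r_i+r_j)·cross = 33.5·501.0000 = 16783.5000
edge 3: (16,30)→(7,31)  cross = 16·31 − 7·30 = 286.0000; (r_i+r_j)·cross = 23·286.0000 = 6578.0000
edge 4: (7,31)→(4.5,19.5)  cross = 7·19.5 − 4.5·31 = -3.0000; (r_i+r_j)·cross = 11.5·-3.0000 = -34.5000
Σcross = 538.0000 → A = |Σcross|/2 = 269.0000 mm²
Σ(r_i+r_j)·cross = 18932.7500 → first moment M = |Σ|/6 = 3155.4583
R_c = M/A = 3155.4583/269.0000 = 11.7303 mm
θ = 85° = 1.483530 rad
V = θ·R_c·A = 1.483530·11.7303·269.0000 = 4681.217 mm³

Volume = 4681.217 mm³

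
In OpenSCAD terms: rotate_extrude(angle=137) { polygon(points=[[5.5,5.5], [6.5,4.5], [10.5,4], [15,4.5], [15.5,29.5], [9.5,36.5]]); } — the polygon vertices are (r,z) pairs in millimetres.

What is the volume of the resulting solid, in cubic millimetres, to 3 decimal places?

Profile (r,z), 6 vertices: (5.5,5.5) (6.5,4.5) (10.5,4) (15,4.5) (15.5,29.5) (9.5,36.5)
edge 0: (5.5,5.5)→(6.5,4.5)  cross = 5.5·4.5 − 6.5·5.5 = -11.0000; (r_i+r_j)·cross = 12·-11.0000 = -132.0000
edge 1: (6.5,4.5)→(10.5,4)  cross = 6.5·4 − 10.5·4.5 = -21.2500; (r_i+r_j)·cross = 17·-21.2500 = -361.2500
edge 2: (10.5,4)→(15,4.5)  cross = 10.5·4.5 − 15·4 = -12.7500; (r_i+r_j)·cross = 25.5·-12.7500 = -325.1250
edge 3: (15,4.5)→(15.5,29.5)  cross = 15·29.5 − 15.5·4.5 = 372.7500; (r_i+r_j)·cross = 30.5·372.7500 = 11368.8750
edge 4: (15.5,29.5)→(9.5,36.5)  cross = 15.5·36.5 − 9.5·29.5 = 285.5000; (r_i+r_j)·cross = 25·285.5000 = 7137.5000
edge 5: (9.5,36.5)→(5.5,5.5)  cross = 9.5·5.5 − 5.5·36.5 = -148.5000; (r_i+r_j)·cross = 15·-148.5000 = -2227.5000
Σcross = 464.7500 → A = |Σcross|/2 = 232.3750 mm²
Σ(r_i+r_j)·cross = 15460.5000 → first moment M = |Σ|/6 = 2576.7500
R_c = M/A = 2576.7500/232.3750 = 11.0888 mm
θ = 137° = 2.391101 rad
V = θ·R_c·A = 2.391101·11.0888·232.3750 = 6161.270 mm³

Volume = 6161.270 mm³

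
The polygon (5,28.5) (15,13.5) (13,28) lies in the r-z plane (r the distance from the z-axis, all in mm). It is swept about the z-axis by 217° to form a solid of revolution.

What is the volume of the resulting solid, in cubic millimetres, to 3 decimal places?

Volume = 2395.508 mm³

Profile (r,z), 3 vertices: (5,28.5) (15,13.5) (13,28)
edge 0: (5,28.5)→(15,13.5)  cross = 5·13.5 − 15·28.5 = -360.0000; (r_i+r_j)·cross = 20·-360.0000 = -7200.0000
edge 1: (15,13.5)→(13,28)  cross = 15·28 − 13·13.5 = 244.5000; (r_i+r_j)·cross = 28·244.5000 = 6846.0000
edge 2: (13,28)→(5,28.5)  cross = 13·28.5 − 5·28 = 230.5000; (r_i+r_j)·cross = 18·230.5000 = 4149.0000
Σcross = 115.0000 → A = |Σcross|/2 = 57.5000 mm²
Σ(r_i+r_j)·cross = 3795.0000 → first moment M = |Σ|/6 = 632.5000
R_c = M/A = 632.5000/57.5000 = 11.0000 mm
θ = 217° = 3.787364 rad
V = θ·R_c·A = 3.787364·11.0000·57.5000 = 2395.508 mm³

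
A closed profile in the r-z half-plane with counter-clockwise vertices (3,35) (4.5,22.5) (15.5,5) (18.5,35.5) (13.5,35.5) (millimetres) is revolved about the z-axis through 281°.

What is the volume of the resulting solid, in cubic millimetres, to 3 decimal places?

Volume = 16415.352 mm³

Profile (r,z), 5 vertices: (3,35) (4.5,22.5) (15.5,5) (18.5,35.5) (13.5,35.5)
edge 0: (3,35)→(4.5,22.5)  cross = 3·22.5 − 4.5·35 = -90.0000; (r_i+r_j)·cross = 7.5·-90.0000 = -675.0000
edge 1: (4.5,22.5)→(15.5,5)  cross = 4.5·5 − 15.5·22.5 = -326.2500; (r_i+r_j)·cross = 20·-326.2500 = -6525.0000
edge 2: (15.5,5)→(18.5,35.5)  cross = 15.5·35.5 − 18.5·5 = 457.7500; (r_i+r_j)·cross = 34·457.7500 = 15563.5000
edge 3: (18.5,35.5)→(13.5,35.5)  cross = 18.5·35.5 − 13.5·35.5 = 177.5000; (r_i+r_j)·cross = 32·177.5000 = 5680.0000
edge 4: (13.5,35.5)→(3,35)  cross = 13.5·35 − 3·35.5 = 366.0000; (r_i+r_j)·cross = 16.5·366.0000 = 6039.0000
Σcross = 585.0000 → A = |Σcross|/2 = 292.5000 mm²
Σ(r_i+r_j)·cross = 20082.5000 → first moment M = |Σ|/6 = 3347.0833
R_c = M/A = 3347.0833/292.5000 = 11.4430 mm
θ = 281° = 4.904375 rad
V = θ·R_c·A = 4.904375·11.4430·292.5000 = 16415.352 mm³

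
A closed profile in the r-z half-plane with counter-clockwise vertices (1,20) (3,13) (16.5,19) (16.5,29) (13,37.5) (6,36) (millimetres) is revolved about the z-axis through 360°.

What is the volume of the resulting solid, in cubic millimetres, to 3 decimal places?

Profile (r,z), 6 vertices: (1,20) (3,13) (16.5,19) (16.5,29) (13,37.5) (6,36)
edge 0: (1,20)→(3,13)  cross = 1·13 − 3·20 = -47.0000; (r_i+r_j)·cross = 4·-47.0000 = -188.0000
edge 1: (3,13)→(16.5,19)  cross = 3·19 − 16.5·13 = -157.5000; (r_i+r_j)·cross = 19.5·-157.5000 = -3071.2500
edge 2: (16.5,19)→(16.5,29)  cross = 16.5·29 − 16.5·19 = 165.0000; (r_i+r_j)·cross = 33·165.0000 = 5445.0000
edge 3: (16.5,29)→(13,37.5)  cross = 16.5·37.5 − 13·29 = 241.7500; (r_i+r_j)·cross = 29.5·241.7500 = 7131.6250
edge 4: (13,37.5)→(6,36)  cross = 13·36 − 6·37.5 = 243.0000; (r_i+r_j)·cross = 19·243.0000 = 4617.0000
edge 5: (6,36)→(1,20)  cross = 6·20 − 1·36 = 84.0000; (r_i+r_j)·cross = 7·84.0000 = 588.0000
Σcross = 529.2500 → A = |Σcross|/2 = 264.6250 mm²
Σ(r_i+r_j)·cross = 14522.3750 → first moment M = |Σ|/6 = 2420.3958
R_c = M/A = 2420.3958/264.6250 = 9.1465 mm
θ = 360° = 6.283185 rad
V = θ·R_c·A = 6.283185·9.1465·264.6250 = 15207.796 mm³

Volume = 15207.796 mm³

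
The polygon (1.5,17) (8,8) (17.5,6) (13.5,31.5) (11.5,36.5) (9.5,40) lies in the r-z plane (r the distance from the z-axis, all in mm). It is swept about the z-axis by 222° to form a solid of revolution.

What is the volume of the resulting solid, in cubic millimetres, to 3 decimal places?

Volume = 11501.842 mm³

Profile (r,z), 6 vertices: (1.5,17) (8,8) (17.5,6) (13.5,31.5) (11.5,36.5) (9.5,40)
edge 0: (1.5,17)→(8,8)  cross = 1.5·8 − 8·17 = -124.0000; (r_i+r_j)·cross = 9.5·-124.0000 = -1178.0000
edge 1: (8,8)→(17.5,6)  cross = 8·6 − 17.5·8 = -92.0000; (r_i+r_j)·cross = 25.5·-92.0000 = -2346.0000
edge 2: (17.5,6)→(13.5,31.5)  cross = 17.5·31.5 − 13.5·6 = 470.2500; (r_i+r_j)·cross = 31·470.2500 = 14577.7500
edge 3: (13.5,31.5)→(11.5,36.5)  cross = 13.5·36.5 − 11.5·31.5 = 130.5000; (r_i+r_j)·cross = 25·130.5000 = 3262.5000
edge 4: (11.5,36.5)→(9.5,40)  cross = 11.5·40 − 9.5·36.5 = 113.2500; (r_i+r_j)·cross = 21·113.2500 = 2378.2500
edge 5: (9.5,40)→(1.5,17)  cross = 9.5·17 − 1.5·40 = 101.5000; (r_i+r_j)·cross = 11·101.5000 = 1116.5000
Σcross = 599.5000 → A = |Σcross|/2 = 299.7500 mm²
Σ(r_i+r_j)·cross = 17811.0000 → first moment M = |Σ|/6 = 2968.5000
R_c = M/A = 2968.5000/299.7500 = 9.9033 mm
θ = 222° = 3.874631 rad
V = θ·R_c·A = 3.874631·9.9033·299.7500 = 11501.842 mm³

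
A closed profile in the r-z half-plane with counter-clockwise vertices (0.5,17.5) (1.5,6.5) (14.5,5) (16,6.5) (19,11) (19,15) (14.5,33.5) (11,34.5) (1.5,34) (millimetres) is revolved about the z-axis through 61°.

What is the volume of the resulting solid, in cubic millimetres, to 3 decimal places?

Volume = 4466.011 mm³

Profile (r,z), 9 vertices: (0.5,17.5) (1.5,6.5) (14.5,5) (16,6.5) (19,11) (19,15) (14.5,33.5) (11,34.5) (1.5,34)
edge 0: (0.5,17.5)→(1.5,6.5)  cross = 0.5·6.5 − 1.5·17.5 = -23.0000; (r_i+r_j)·cross = 2·-23.0000 = -46.0000
edge 1: (1.5,6.5)→(14.5,5)  cross = 1.5·5 − 14.5·6.5 = -86.7500; (r_i+r_j)·cross = 16·-86.7500 = -1388.0000
edge 2: (14.5,5)→(16,6.5)  cross = 14.5·6.5 − 16·5 = 14.2500; (r_i+r_j)·cross = 30.5·14.2500 = 434.6250
edge 3: (16,6.5)→(19,11)  cross = 16·11 − 19·6.5 = 52.5000; (r_i+r_j)·cross = 35·52.5000 = 1837.5000
edge 4: (19,11)→(19,15)  cross = 19·15 − 19·11 = 76.0000; (r_i+r_j)·cross = 38·76.0000 = 2888.0000
edge 5: (19,15)→(14.5,33.5)  cross = 19·33.5 − 14.5·15 = 419.0000; (r_i+r_j)·cross = 33.5·419.0000 = 14036.5000
edge 6: (14.5,33.5)→(11,34.5)  cross = 14.5·34.5 − 11·33.5 = 131.7500; (r_i+r_j)·cross = 25.5·131.7500 = 3359.6250
edge 7: (11,34.5)→(1.5,34)  cross = 11·34 − 1.5·34.5 = 322.2500; (r_i+r_j)·cross = 12.5·322.2500 = 4028.1250
edge 8: (1.5,34)→(0.5,17.5)  cross = 1.5·17.5 − 0.5·34 = 9.2500; (r_i+r_j)·cross = 2·9.2500 = 18.5000
Σcross = 915.2500 → A = |Σcross|/2 = 457.6250 mm²
Σ(r_i+r_j)·cross = 25168.8750 → first moment M = |Σ|/6 = 4194.8125
R_c = M/A = 4194.8125/457.6250 = 9.1665 mm
θ = 61° = 1.064651 rad
V = θ·R_c·A = 1.064651·9.1665·457.6250 = 4466.011 mm³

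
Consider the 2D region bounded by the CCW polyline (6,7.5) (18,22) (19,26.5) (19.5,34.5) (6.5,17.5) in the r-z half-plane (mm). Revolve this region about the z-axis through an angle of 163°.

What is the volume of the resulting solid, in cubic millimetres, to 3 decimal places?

Volume = 4642.737 mm³

Profile (r,z), 5 vertices: (6,7.5) (18,22) (19,26.5) (19.5,34.5) (6.5,17.5)
edge 0: (6,7.5)→(18,22)  cross = 6·22 − 18·7.5 = -3.0000; (r_i+r_j)·cross = 24·-3.0000 = -72.0000
edge 1: (18,22)→(19,26.5)  cross = 18·26.5 − 19·22 = 59.0000; (r_i+r_j)·cross = 37·59.0000 = 2183.0000
edge 2: (19,26.5)→(19.5,34.5)  cross = 19·34.5 − 19.5·26.5 = 138.7500; (r_i+r_j)·cross = 38.5·138.7500 = 5341.8750
edge 3: (19.5,34.5)→(6.5,17.5)  cross = 19.5·17.5 − 6.5·34.5 = 117.0000; (r_i+r_j)·cross = 26·117.0000 = 3042.0000
edge 4: (6.5,17.5)→(6,7.5)  cross = 6.5·7.5 − 6·17.5 = -56.2500; (r_i+r_j)·cross = 12.5·-56.2500 = -703.1250
Σcross = 255.5000 → A = |Σcross|/2 = 127.7500 mm²
Σ(r_i+r_j)·cross = 9791.7500 → first moment M = |Σ|/6 = 1631.9583
R_c = M/A = 1631.9583/127.7500 = 12.7746 mm
θ = 163° = 2.844887 rad
V = θ·R_c·A = 2.844887·12.7746·127.7500 = 4642.737 mm³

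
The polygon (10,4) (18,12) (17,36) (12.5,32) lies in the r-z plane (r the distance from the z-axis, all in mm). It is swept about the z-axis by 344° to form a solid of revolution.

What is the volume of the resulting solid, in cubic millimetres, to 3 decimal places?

Profile (r,z), 4 vertices: (10,4) (18,12) (17,36) (12.5,32)
edge 0: (10,4)→(18,12)  cross = 10·12 − 18·4 = 48.0000; (r_i+r_j)·cross = 28·48.0000 = 1344.0000
edge 1: (18,12)→(17,36)  cross = 18·36 − 17·12 = 444.0000; (r_i+r_j)·cross = 35·444.0000 = 15540.0000
edge 2: (17,36)→(12.5,32)  cross = 17·32 − 12.5·36 = 94.0000; (r_i+r_j)·cross = 29.5·94.0000 = 2773.0000
edge 3: (12.5,32)→(10,4)  cross = 12.5·4 − 10·32 = -270.0000; (r_i+r_j)·cross = 22.5·-270.0000 = -6075.0000
Σcross = 316.0000 → A = |Σcross|/2 = 158.0000 mm²
Σ(r_i+r_j)·cross = 13582.0000 → first moment M = |Σ|/6 = 2263.6667
R_c = M/A = 2263.6667/158.0000 = 14.3270 mm
θ = 344° = 6.003933 rad
V = θ·R_c·A = 6.003933·14.3270·158.0000 = 13590.902 mm³

Volume = 13590.902 mm³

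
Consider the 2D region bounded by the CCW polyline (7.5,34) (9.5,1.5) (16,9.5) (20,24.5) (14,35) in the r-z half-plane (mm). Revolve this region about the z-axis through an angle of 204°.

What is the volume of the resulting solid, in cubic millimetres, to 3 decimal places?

Profile (r,z), 5 vertices: (7.5,34) (9.5,1.5) (16,9.5) (20,24.5) (14,35)
edge 0: (7.5,34)→(9.5,1.5)  cross = 7.5·1.5 − 9.5·34 = -311.7500; (r_i+r_j)·cross = 17·-311.7500 = -5299.7500
edge 1: (9.5,1.5)→(16,9.5)  cross = 9.5·9.5 − 16·1.5 = 66.2500; (r_i+r_j)·cross = 25.5·66.2500 = 1689.3750
edge 2: (16,9.5)→(20,24.5)  cross = 16·24.5 − 20·9.5 = 202.0000; (r_i+r_j)·cross = 36·202.0000 = 7272.0000
edge 3: (20,24.5)→(14,35)  cross = 20·35 − 14·24.5 = 357.0000; (r_i+r_j)·cross = 34·357.0000 = 12138.0000
edge 4: (14,35)→(7.5,34)  cross = 14·34 − 7.5·35 = 213.5000; (r_i+r_j)·cross = 21.5·213.5000 = 4590.2500
Σcross = 527.0000 → A = |Σcross|/2 = 263.5000 mm²
Σ(r_i+r_j)·cross = 20389.8750 → first moment M = |Σ|/6 = 3398.3125
R_c = M/A = 3398.3125/263.5000 = 12.8968 mm
θ = 204° = 3.560472 rad
V = θ·R_c·A = 3.560472·12.8968·263.5000 = 12099.595 mm³

Volume = 12099.595 mm³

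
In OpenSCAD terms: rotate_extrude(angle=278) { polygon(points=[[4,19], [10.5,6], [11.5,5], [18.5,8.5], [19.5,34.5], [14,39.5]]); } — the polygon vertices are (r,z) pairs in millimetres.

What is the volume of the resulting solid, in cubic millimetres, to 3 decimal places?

Volume = 21649.389 mm³

Profile (r,z), 6 vertices: (4,19) (10.5,6) (11.5,5) (18.5,8.5) (19.5,34.5) (14,39.5)
edge 0: (4,19)→(10.5,6)  cross = 4·6 − 10.5·19 = -175.5000; (r_i+r_j)·cross = 14.5·-175.5000 = -2544.7500
edge 1: (10.5,6)→(11.5,5)  cross = 10.5·5 − 11.5·6 = -16.5000; (r_i+r_j)·cross = 22·-16.5000 = -363.0000
edge 2: (11.5,5)→(18.5,8.5)  cross = 11.5·8.5 − 18.5·5 = 5.2500; (r_i+r_j)·cross = 30·5.2500 = 157.5000
edge 3: (18.5,8.5)→(19.5,34.5)  cross = 18.5·34.5 − 19.5·8.5 = 472.5000; (r_i+r_j)·cross = 38·472.5000 = 17955.0000
edge 4: (19.5,34.5)→(14,39.5)  cross = 19.5·39.5 − 14·34.5 = 287.2500; (r_i+r_j)·cross = 33.5·287.2500 = 9622.8750
edge 5: (14,39.5)→(4,19)  cross = 14·19 − 4·39.5 = 108.0000; (r_i+r_j)·cross = 18·108.0000 = 1944.0000
Σcross = 681.0000 → A = |Σcross|/2 = 340.5000 mm²
Σ(r_i+r_j)·cross = 26771.6250 → first moment M = |Σ|/6 = 4461.9375
R_c = M/A = 4461.9375/340.5000 = 13.1041 mm
θ = 278° = 4.852015 rad
V = θ·R_c·A = 4.852015·13.1041·340.5000 = 21649.389 mm³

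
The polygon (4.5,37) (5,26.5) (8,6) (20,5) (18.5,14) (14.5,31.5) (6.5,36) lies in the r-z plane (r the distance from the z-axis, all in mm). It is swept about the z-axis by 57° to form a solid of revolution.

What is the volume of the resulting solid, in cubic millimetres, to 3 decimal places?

Profile (r,z), 7 vertices: (4.5,37) (5,26.5) (8,6) (20,5) (18.5,14) (14.5,31.5) (6.5,36)
edge 0: (4.5,37)→(5,26.5)  cross = 4.5·26.5 − 5·37 = -65.7500; (r_i+r_j)·cross = 9.5·-65.7500 = -624.6250
edge 1: (5,26.5)→(8,6)  cross = 5·6 − 8·26.5 = -182.0000; (r_i+r_j)·cross = 13·-182.0000 = -2366.0000
edge 2: (8,6)→(20,5)  cross = 8·5 − 20·6 = -80.0000; (r_i+r_j)·cross = 28·-80.0000 = -2240.0000
edge 3: (20,5)→(18.5,14)  cross = 20·14 − 18.5·5 = 187.5000; (r_i+r_j)·cross = 38.5·187.5000 = 7218.7500
edge 4: (18.5,14)→(14.5,31.5)  cross = 18.5·31.5 − 14.5·14 = 379.7500; (r_i+r_j)·cross = 33·379.7500 = 12531.7500
edge 5: (14.5,31.5)→(6.5,36)  cross = 14.5·36 − 6.5·31.5 = 317.2500; (r_i+r_j)·cross = 21·317.2500 = 6662.2500
edge 6: (6.5,36)→(4.5,37)  cross = 6.5·37 − 4.5·36 = 78.5000; (r_i+r_j)·cross = 11·78.5000 = 863.5000
Σcross = 635.2500 → A = |Σcross|/2 = 317.6250 mm²
Σ(r_i+r_j)·cross = 22045.6250 → first moment M = |Σ|/6 = 3674.2708
R_c = M/A = 3674.2708/317.6250 = 11.5680 mm
θ = 57° = 0.994838 rad
V = θ·R_c·A = 0.994838·11.5680·317.6250 = 3655.303 mm³

Volume = 3655.303 mm³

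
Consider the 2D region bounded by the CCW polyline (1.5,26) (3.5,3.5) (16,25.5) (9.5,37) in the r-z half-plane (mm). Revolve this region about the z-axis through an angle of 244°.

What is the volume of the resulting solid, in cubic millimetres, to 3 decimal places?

Profile (r,z), 4 vertices: (1.5,26) (3.5,3.5) (16,25.5) (9.5,37)
edge 0: (1.5,26)→(3.5,3.5)  cross = 1.5·3.5 − 3.5·26 = -85.7500; (r_i+r_j)·cross = 5·-85.7500 = -428.7500
edge 1: (3.5,3.5)→(16,25.5)  cross = 3.5·25.5 − 16·3.5 = 33.2500; (r_i+r_j)·cross = 19.5·33.2500 = 648.3750
edge 2: (16,25.5)→(9.5,37)  cross = 16·37 − 9.5·25.5 = 349.7500; (r_i+r_j)·cross = 25.5·349.7500 = 8918.6250
edge 3: (9.5,37)→(1.5,26)  cross = 9.5·26 − 1.5·37 = 191.5000; (r_i+r_j)·cross = 11·191.5000 = 2106.5000
Σcross = 488.7500 → A = |Σcross|/2 = 244.3750 mm²
Σ(r_i+r_j)·cross = 11244.7500 → first moment M = |Σ|/6 = 1874.1250
R_c = M/A = 1874.1250/244.3750 = 7.6691 mm
θ = 244° = 4.258603 rad
V = θ·R_c·A = 4.258603·7.6691·244.3750 = 7981.155 mm³

Volume = 7981.155 mm³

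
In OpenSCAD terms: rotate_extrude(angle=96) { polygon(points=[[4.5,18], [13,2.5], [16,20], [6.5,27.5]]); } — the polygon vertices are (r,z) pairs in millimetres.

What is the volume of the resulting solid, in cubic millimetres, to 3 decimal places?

Profile (r,z), 4 vertices: (4.5,18) (13,2.5) (16,20) (6.5,27.5)
edge 0: (4.5,18)→(13,2.5)  cross = 4.5·2.5 − 13·18 = -222.7500; (r_i+r_j)·cross = 17.5·-222.7500 = -3898.1250
edge 1: (13,2.5)→(16,20)  cross = 13·20 − 16·2.5 = 220.0000; (r_i+r_j)·cross = 29·220.0000 = 6380.0000
edge 2: (16,20)→(6.5,27.5)  cross = 16·27.5 − 6.5·20 = 310.0000; (r_i+r_j)·cross = 22.5·310.0000 = 6975.0000
edge 3: (6.5,27.5)→(4.5,18)  cross = 6.5·18 − 4.5·27.5 = -6.7500; (r_i+r_j)·cross = 11·-6.7500 = -74.2500
Σcross = 300.5000 → A = |Σcross|/2 = 150.2500 mm²
Σ(r_i+r_j)·cross = 9382.6250 → first moment M = |Σ|/6 = 1563.7708
R_c = M/A = 1563.7708/150.2500 = 10.4078 mm
θ = 96° = 1.675516 rad
V = θ·R_c·A = 1.675516·10.4078·150.2500 = 2620.123 mm³

Volume = 2620.123 mm³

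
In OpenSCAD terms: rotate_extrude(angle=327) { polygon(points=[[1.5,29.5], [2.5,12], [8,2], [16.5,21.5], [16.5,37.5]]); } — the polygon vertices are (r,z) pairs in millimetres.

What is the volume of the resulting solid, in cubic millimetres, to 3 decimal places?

Volume = 17776.109 mm³

Profile (r,z), 5 vertices: (1.5,29.5) (2.5,12) (8,2) (16.5,21.5) (16.5,37.5)
edge 0: (1.5,29.5)→(2.5,12)  cross = 1.5·12 − 2.5·29.5 = -55.7500; (r_i+r_j)·cross = 4·-55.7500 = -223.0000
edge 1: (2.5,12)→(8,2)  cross = 2.5·2 − 8·12 = -91.0000; (r_i+r_j)·cross = 10.5·-91.0000 = -955.5000
edge 2: (8,2)→(16.5,21.5)  cross = 8·21.5 − 16.5·2 = 139.0000; (r_i+r_j)·cross = 24.5·139.0000 = 3405.5000
edge 3: (16.5,21.5)→(16.5,37.5)  cross = 16.5·37.5 − 16.5·21.5 = 264.0000; (r_i+r_j)·cross = 33·264.0000 = 8712.0000
edge 4: (16.5,37.5)→(1.5,29.5)  cross = 16.5·29.5 − 1.5·37.5 = 430.5000; (r_i+r_j)·cross = 18·430.5000 = 7749.0000
Σcross = 686.7500 → A = |Σcross|/2 = 343.3750 mm²
Σ(r_i+r_j)·cross = 18688.0000 → first moment M = |Σ|/6 = 3114.6667
R_c = M/A = 3114.6667/343.3750 = 9.0707 mm
θ = 327° = 5.707227 rad
V = θ·R_c·A = 5.707227·9.0707·343.3750 = 17776.109 mm³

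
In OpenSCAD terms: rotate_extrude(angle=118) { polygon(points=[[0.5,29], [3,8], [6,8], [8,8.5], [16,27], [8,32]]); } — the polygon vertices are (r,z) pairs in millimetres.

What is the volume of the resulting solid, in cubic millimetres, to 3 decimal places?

Volume = 3491.348 mm³

Profile (r,z), 6 vertices: (0.5,29) (3,8) (6,8) (8,8.5) (16,27) (8,32)
edge 0: (0.5,29)→(3,8)  cross = 0.5·8 − 3·29 = -83.0000; (r_i+r_j)·cross = 3.5·-83.0000 = -290.5000
edge 1: (3,8)→(6,8)  cross = 3·8 − 6·8 = -24.0000; (r_i+r_j)·cross = 9·-24.0000 = -216.0000
edge 2: (6,8)→(8,8.5)  cross = 6·8.5 − 8·8 = -13.0000; (r_i+r_j)·cross = 14·-13.0000 = -182.0000
edge 3: (8,8.5)→(16,27)  cross = 8·27 − 16·8.5 = 80.0000; (r_i+r_j)·cross = 24·80.0000 = 1920.0000
edge 4: (16,27)→(8,32)  cross = 16·32 − 8·27 = 296.0000; (r_i+r_j)·cross = 24·296.0000 = 7104.0000
edge 5: (8,32)→(0.5,29)  cross = 8·29 − 0.5·32 = 216.0000; (r_i+r_j)·cross = 8.5·216.0000 = 1836.0000
Σcross = 472.0000 → A = |Σcross|/2 = 236.0000 mm²
Σ(r_i+r_j)·cross = 10171.5000 → first moment M = |Σ|/6 = 1695.2500
R_c = M/A = 1695.2500/236.0000 = 7.1833 mm
θ = 118° = 2.059489 rad
V = θ·R_c·A = 2.059489·7.1833·236.0000 = 3491.348 mm³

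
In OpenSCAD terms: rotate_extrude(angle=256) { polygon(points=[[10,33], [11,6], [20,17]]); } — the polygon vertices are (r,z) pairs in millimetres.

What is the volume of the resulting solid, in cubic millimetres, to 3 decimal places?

Volume = 7755.033 mm³

Profile (r,z), 3 vertices: (10,33) (11,6) (20,17)
edge 0: (10,33)→(11,6)  cross = 10·6 − 11·33 = -303.0000; (r_i+r_j)·cross = 21·-303.0000 = -6363.0000
edge 1: (11,6)→(20,17)  cross = 11·17 − 20·6 = 67.0000; (r_i+r_j)·cross = 31·67.0000 = 2077.0000
edge 2: (20,17)→(10,33)  cross = 20·33 − 10·17 = 490.0000; (r_i+r_j)·cross = 30·490.0000 = 14700.0000
Σcross = 254.0000 → A = |Σcross|/2 = 127.0000 mm²
Σ(r_i+r_j)·cross = 10414.0000 → first moment M = |Σ|/6 = 1735.6667
R_c = M/A = 1735.6667/127.0000 = 13.6667 mm
θ = 256° = 4.468043 rad
V = θ·R_c·A = 4.468043·13.6667·127.0000 = 7755.033 mm³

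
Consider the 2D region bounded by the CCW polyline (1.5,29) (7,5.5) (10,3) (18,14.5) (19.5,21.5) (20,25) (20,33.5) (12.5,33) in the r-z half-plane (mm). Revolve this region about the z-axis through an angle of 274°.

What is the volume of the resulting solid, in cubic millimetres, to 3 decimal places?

Volume = 20338.606 mm³

Profile (r,z), 8 vertices: (1.5,29) (7,5.5) (10,3) (18,14.5) (19.5,21.5) (20,25) (20,33.5) (12.5,33)
edge 0: (1.5,29)→(7,5.5)  cross = 1.5·5.5 − 7·29 = -194.7500; (r_i+r_j)·cross = 8.5·-194.7500 = -1655.3750
edge 1: (7,5.5)→(10,3)  cross = 7·3 − 10·5.5 = -34.0000; (r_i+r_j)·cross = 17·-34.0000 = -578.0000
edge 2: (10,3)→(18,14.5)  cross = 10·14.5 − 18·3 = 91.0000; (r_i+r_j)·cross = 28·91.0000 = 2548.0000
edge 3: (18,14.5)→(19.5,21.5)  cross = 18·21.5 − 19.5·14.5 = 104.2500; (r_i+r_j)·cross = 37.5·104.2500 = 3909.3750
edge 4: (19.5,21.5)→(20,25)  cross = 19.5·25 − 20·21.5 = 57.5000; (r_i+r_j)·cross = 39.5·57.5000 = 2271.2500
edge 5: (20,25)→(20,33.5)  cross = 20·33.5 − 20·25 = 170.0000; (r_i+r_j)·cross = 40·170.0000 = 6800.0000
edge 6: (20,33.5)→(12.5,33)  cross = 20·33 − 12.5·33.5 = 241.2500; (r_i+r_j)·cross = 32.5·241.2500 = 7840.6250
edge 7: (12.5,33)→(1.5,29)  cross = 12.5·29 − 1.5·33 = 313.0000; (r_i+r_j)·cross = 14·313.0000 = 4382.0000
Σcross = 748.2500 → A = |Σcross|/2 = 374.1250 mm²
Σ(r_i+r_j)·cross = 25517.8750 → first moment M = |Σ|/6 = 4252.9792
R_c = M/A = 4252.9792/374.1250 = 11.3678 mm
θ = 274° = 4.782202 rad
V = θ·R_c·A = 4.782202·11.3678·374.1250 = 20338.606 mm³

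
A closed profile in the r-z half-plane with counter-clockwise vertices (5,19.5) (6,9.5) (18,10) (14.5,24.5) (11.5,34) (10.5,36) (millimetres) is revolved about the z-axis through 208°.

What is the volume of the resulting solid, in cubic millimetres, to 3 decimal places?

Profile (r,z), 6 vertices: (5,19.5) (6,9.5) (18,10) (14.5,24.5) (11.5,34) (10.5,36)
edge 0: (5,19.5)→(6,9.5)  cross = 5·9.5 − 6·19.5 = -69.5000; (r_i+r_j)·cross = 11·-69.5000 = -764.5000
edge 1: (6,9.5)→(18,10)  cross = 6·10 − 18·9.5 = -111.0000; (r_i+r_j)·cross = 24·-111.0000 = -2664.0000
edge 2: (18,10)→(14.5,24.5)  cross = 18·24.5 − 14.5·10 = 296.0000; (r_i+r_j)·cross = 32.5·296.0000 = 9620.0000
edge 3: (14.5,24.5)→(11.5,34)  cross = 14.5·34 − 11.5·24.5 = 211.2500; (r_i+r_j)·cross = 26·211.2500 = 5492.5000
edge 4: (11.5,34)→(10.5,36)  cross = 11.5·36 − 10.5·34 = 57.0000; (r_i+r_j)·cross = 22·57.0000 = 1254.0000
edge 5: (10.5,36)→(5,19.5)  cross = 10.5·19.5 − 5·36 = 24.7500; (r_i+r_j)·cross = 15.5·24.7500 = 383.6250
Σcross = 408.5000 → A = |Σcross|/2 = 204.2500 mm²
Σ(r_i+r_j)·cross = 13321.6250 → first moment M = |Σ|/6 = 2220.2708
R_c = M/A = 2220.2708/204.2500 = 10.8704 mm
θ = 208° = 3.630285 rad
V = θ·R_c·A = 3.630285·10.8704·204.2500 = 8060.216 mm³

Volume = 8060.216 mm³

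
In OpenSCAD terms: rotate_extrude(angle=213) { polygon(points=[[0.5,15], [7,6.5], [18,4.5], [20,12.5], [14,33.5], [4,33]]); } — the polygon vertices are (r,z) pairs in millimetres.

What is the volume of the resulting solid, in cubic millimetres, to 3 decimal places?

Profile (r,z), 6 vertices: (0.5,15) (7,6.5) (18,4.5) (20,12.5) (14,33.5) (4,33)
edge 0: (0.5,15)→(7,6.5)  cross = 0.5·6.5 − 7·15 = -101.7500; (r_i+r_j)·cross = 7.5·-101.7500 = -763.1250
edge 1: (7,6.5)→(18,4.5)  cross = 7·4.5 − 18·6.5 = -85.5000; (r_i+r_j)·cross = 25·-85.5000 = -2137.5000
edge 2: (18,4.5)→(20,12.5)  cross = 18·12.5 − 20·4.5 = 135.0000; (r_i+r_j)·cross = 38·135.0000 = 5130.0000
edge 3: (20,12.5)→(14,33.5)  cross = 20·33.5 − 14·12.5 = 495.0000; (r_i+r_j)·cross = 34·495.0000 = 16830.0000
edge 4: (14,33.5)→(4,33)  cross = 14·33 − 4·33.5 = 328.0000; (r_i+r_j)·cross = 18·328.0000 = 5904.0000
edge 5: (4,33)→(0.5,15)  cross = 4·15 − 0.5·33 = 43.5000; (r_i+r_j)·cross = 4.5·43.5000 = 195.7500
Σcross = 814.2500 → A = |Σcross|/2 = 407.1250 mm²
Σ(r_i+r_j)·cross = 25159.1250 → first moment M = |Σ|/6 = 4193.1875
R_c = M/A = 4193.1875/407.1250 = 10.2995 mm
θ = 213° = 3.717551 rad
V = θ·R_c·A = 3.717551·10.2995·407.1250 = 15588.390 mm³

Volume = 15588.390 mm³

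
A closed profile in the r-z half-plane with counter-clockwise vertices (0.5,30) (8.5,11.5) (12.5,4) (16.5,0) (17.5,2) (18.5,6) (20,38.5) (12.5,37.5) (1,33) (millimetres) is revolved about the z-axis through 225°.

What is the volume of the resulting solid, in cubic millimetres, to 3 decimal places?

Volume = 22074.106 mm³

Profile (r,z), 9 vertices: (0.5,30) (8.5,11.5) (12.5,4) (16.5,0) (17.5,2) (18.5,6) (20,38.5) (12.5,37.5) (1,33)
edge 0: (0.5,30)→(8.5,11.5)  cross = 0.5·11.5 − 8.5·30 = -249.2500; (r_i+r_j)·cross = 9·-249.2500 = -2243.2500
edge 1: (8.5,11.5)→(12.5,4)  cross = 8.5·4 − 12.5·11.5 = -109.7500; (r_i+r_j)·cross = 21·-109.7500 = -2304.7500
edge 2: (12.5,4)→(16.5,0)  cross = 12.5·0 − 16.5·4 = -66.0000; (r_i+r_j)·cross = 29·-66.0000 = -1914.0000
edge 3: (16.5,0)→(17.5,2)  cross = 16.5·2 − 17.5·0 = 33.0000; (r_i+r_j)·cross = 34·33.0000 = 1122.0000
edge 4: (17.5,2)→(18.5,6)  cross = 17.5·6 − 18.5·2 = 68.0000; (r_i+r_j)·cross = 36·68.0000 = 2448.0000
edge 5: (18.5,6)→(20,38.5)  cross = 18.5·38.5 − 20·6 = 592.2500; (r_i+r_j)·cross = 38.5·592.2500 = 22801.6250
edge 6: (20,38.5)→(12.5,37.5)  cross = 20·37.5 − 12.5·38.5 = 268.7500; (r_i+r_j)·cross = 32.5·268.7500 = 8734.3750
edge 7: (12.5,37.5)→(1,33)  cross = 12.5·33 − 1·37.5 = 375.0000; (r_i+r_j)·cross = 13.5·375.0000 = 5062.5000
edge 8: (1,33)→(0.5,30)  cross = 1·30 − 0.5·33 = 13.5000; (r_i+r_j)·cross = 1.5·13.5000 = 20.2500
Σcross = 925.5000 → A = |Σcross|/2 = 462.7500 mm²
Σ(r_i+r_j)·cross = 33726.7500 → first moment M = |Σ|/6 = 5621.1250
R_c = M/A = 5621.1250/462.7500 = 12.1472 mm
θ = 225° = 3.926991 rad
V = θ·R_c·A = 3.926991·12.1472·462.7500 = 22074.106 mm³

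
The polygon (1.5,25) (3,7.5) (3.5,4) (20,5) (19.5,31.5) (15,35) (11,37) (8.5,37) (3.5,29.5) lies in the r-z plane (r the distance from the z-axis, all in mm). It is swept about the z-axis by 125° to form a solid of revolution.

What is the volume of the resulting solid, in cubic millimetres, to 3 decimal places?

Profile (r,z), 9 vertices: (1.5,25) (3,7.5) (3.5,4) (20,5) (19.5,31.5) (15,35) (11,37) (8.5,37) (3.5,29.5)
edge 0: (1.5,25)→(3,7.5)  cross = 1.5·7.5 − 3·25 = -63.7500; (r_i+r_j)·cross = 4.5·-63.7500 = -286.8750
edge 1: (3,7.5)→(3.5,4)  cross = 3·4 − 3.5·7.5 = -14.2500; (r_i+r_j)·cross = 6.5·-14.2500 = -92.6250
edge 2: (3.5,4)→(20,5)  cross = 3.5·5 − 20·4 = -62.5000; (r_i+r_j)·cross = 23.5·-62.5000 = -1468.7500
edge 3: (20,5)→(19.5,31.5)  cross = 20·31.5 − 19.5·5 = 532.5000; (r_i+r_j)·cross = 39.5·532.5000 = 21033.7500
edge 4: (19.5,31.5)→(15,35)  cross = 19.5·35 − 15·31.5 = 210.0000; (r_i+r_j)·cross = 34.5·210.0000 = 7245.0000
edge 5: (15,35)→(11,37)  cross = 15·37 − 11·35 = 170.0000; (r_i+r_j)·cross = 26·170.0000 = 4420.0000
edge 6: (11,37)→(8.5,37)  cross = 11·37 − 8.5·37 = 92.5000; (r_i+r_j)·cross = 19.5·92.5000 = 1803.7500
edge 7: (8.5,37)→(3.5,29.5)  cross = 8.5·29.5 − 3.5·37 = 121.2500; (r_i+r_j)·cross = 12·121.2500 = 1455.0000
edge 8: (3.5,29.5)→(1.5,25)  cross = 3.5·25 − 1.5·29.5 = 43.2500; (r_i+r_j)·cross = 5·43.2500 = 216.2500
Σcross = 1029.0000 → A = |Σcross|/2 = 514.5000 mm²
Σ(r_i+r_j)·cross = 34325.5000 → first moment M = |Σ|/6 = 5720.9167
R_c = M/A = 5720.9167/514.5000 = 11.1194 mm
θ = 125° = 2.181662 rad
V = θ·R_c·A = 2.181662·11.1194·514.5000 = 12481.104 mm³

Volume = 12481.104 mm³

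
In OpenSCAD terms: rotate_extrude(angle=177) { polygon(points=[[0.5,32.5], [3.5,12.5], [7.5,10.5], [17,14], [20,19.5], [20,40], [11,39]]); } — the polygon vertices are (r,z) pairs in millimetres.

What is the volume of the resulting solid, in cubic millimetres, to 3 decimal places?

Volume = 15381.676 mm³

Profile (r,z), 7 vertices: (0.5,32.5) (3.5,12.5) (7.5,10.5) (17,14) (20,19.5) (20,40) (11,39)
edge 0: (0.5,32.5)→(3.5,12.5)  cross = 0.5·12.5 − 3.5·32.5 = -107.5000; (r_i+r_j)·cross = 4·-107.5000 = -430.0000
edge 1: (3.5,12.5)→(7.5,10.5)  cross = 3.5·10.5 − 7.5·12.5 = -57.0000; (r_i+r_j)·cross = 11·-57.0000 = -627.0000
edge 2: (7.5,10.5)→(17,14)  cross = 7.5·14 − 17·10.5 = -73.5000; (r_i+r_j)·cross = 24.5·-73.5000 = -1800.7500
edge 3: (17,14)→(20,19.5)  cross = 17·19.5 − 20·14 = 51.5000; (r_i+r_j)·cross = 37·51.5000 = 1905.5000
edge 4: (20,19.5)→(20,40)  cross = 20·40 − 20·19.5 = 410.0000; (r_i+r_j)·cross = 40·410.0000 = 16400.0000
edge 5: (20,40)→(11,39)  cross = 20·39 − 11·40 = 340.0000; (r_i+r_j)·cross = 31·340.0000 = 10540.0000
edge 6: (11,39)→(0.5,32.5)  cross = 11·32.5 − 0.5·39 = 338.0000; (r_i+r_j)·cross = 11.5·338.0000 = 3887.0000
Σcross = 901.5000 → A = |Σcross|/2 = 450.7500 mm²
Σ(r_i+r_j)·cross = 29874.7500 → first moment M = |Σ|/6 = 4979.1250
R_c = M/A = 4979.1250/450.7500 = 11.0463 mm
θ = 177° = 3.089233 rad
V = θ·R_c·A = 3.089233·11.0463·450.7500 = 15381.676 mm³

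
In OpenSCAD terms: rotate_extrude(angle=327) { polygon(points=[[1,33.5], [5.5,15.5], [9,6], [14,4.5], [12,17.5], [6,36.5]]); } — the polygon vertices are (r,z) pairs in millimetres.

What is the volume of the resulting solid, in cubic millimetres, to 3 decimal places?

Volume = 8056.583 mm³

Profile (r,z), 6 vertices: (1,33.5) (5.5,15.5) (9,6) (14,4.5) (12,17.5) (6,36.5)
edge 0: (1,33.5)→(5.5,15.5)  cross = 1·15.5 − 5.5·33.5 = -168.7500; (r_i+r_j)·cross = 6.5·-168.7500 = -1096.8750
edge 1: (5.5,15.5)→(9,6)  cross = 5.5·6 − 9·15.5 = -106.5000; (r_i+r_j)·cross = 14.5·-106.5000 = -1544.2500
edge 2: (9,6)→(14,4.5)  cross = 9·4.5 − 14·6 = -43.5000; (r_i+r_j)·cross = 23·-43.5000 = -1000.5000
edge 3: (14,4.5)→(12,17.5)  cross = 14·17.5 − 12·4.5 = 191.0000; (r_i+r_j)·cross = 26·191.0000 = 4966.0000
edge 4: (12,17.5)→(6,36.5)  cross = 12·36.5 − 6·17.5 = 333.0000; (r_i+r_j)·cross = 18·333.0000 = 5994.0000
edge 5: (6,36.5)→(1,33.5)  cross = 6·33.5 − 1·36.5 = 164.5000; (r_i+r_j)·cross = 7·164.5000 = 1151.5000
Σcross = 369.7500 → A = |Σcross|/2 = 184.8750 mm²
Σ(r_i+r_j)·cross = 8469.8750 → first moment M = |Σ|/6 = 1411.6458
R_c = M/A = 1411.6458/184.8750 = 7.6357 mm
θ = 327° = 5.707227 rad
V = θ·R_c·A = 5.707227·7.6357·184.8750 = 8056.583 mm³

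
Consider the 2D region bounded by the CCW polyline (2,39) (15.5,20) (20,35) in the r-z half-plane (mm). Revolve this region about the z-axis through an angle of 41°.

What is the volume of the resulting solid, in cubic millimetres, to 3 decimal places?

Profile (r,z), 3 vertices: (2,39) (15.5,20) (20,35)
edge 0: (2,39)→(15.5,20)  cross = 2·20 − 15.5·39 = -564.5000; (r_i+r_j)·cross = 17.5·-564.5000 = -9878.7500
edge 1: (15.5,20)→(20,35)  cross = 15.5·35 − 20·20 = 142.5000; (r_i+r_j)·cross = 35.5·142.5000 = 5058.7500
edge 2: (20,35)→(2,39)  cross = 20·39 − 2·35 = 710.0000; (r_i+r_j)·cross = 22·710.0000 = 15620.0000
Σcross = 288.0000 → A = |Σcross|/2 = 144.0000 mm²
Σ(r_i+r_j)·cross = 10800.0000 → first moment M = |Σ|/6 = 1800.0000
R_c = M/A = 1800.0000/144.0000 = 12.5000 mm
θ = 41° = 0.715585 rad
V = θ·R_c·A = 0.715585·12.5000·144.0000 = 1288.053 mm³

Volume = 1288.053 mm³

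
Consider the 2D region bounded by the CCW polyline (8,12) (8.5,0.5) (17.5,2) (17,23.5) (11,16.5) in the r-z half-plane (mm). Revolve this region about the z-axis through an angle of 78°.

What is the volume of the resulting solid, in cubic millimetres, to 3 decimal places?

Profile (r,z), 5 vertices: (8,12) (8.5,0.5) (17.5,2) (17,23.5) (11,16.5)
edge 0: (8,12)→(8.5,0.5)  cross = 8·0.5 − 8.5·12 = -98.0000; (r_i+r_j)·cross = 16.5·-98.0000 = -1617.0000
edge 1: (8.5,0.5)→(17.5,2)  cross = 8.5·2 − 17.5·0.5 = 8.2500; (r_i+r_j)·cross = 26·8.2500 = 214.5000
edge 2: (17.5,2)→(17,23.5)  cross = 17.5·23.5 − 17·2 = 377.2500; (r_i+r_j)·cross = 34.5·377.2500 = 13015.1250
edge 3: (17,23.5)→(11,16.5)  cross = 17·16.5 − 11·23.5 = 22.0000; (r_i+r_j)·cross = 28·22.0000 = 616.0000
edge 4: (11,16.5)→(8,12)  cross = 11·12 − 8·16.5 = 0.0000; (r_i+r_j)·cross = 19·0.0000 = 0.0000
Σcross = 309.5000 → A = |Σcross|/2 = 154.7500 mm²
Σ(r_i+r_j)·cross = 12228.6250 → first moment M = |Σ|/6 = 2038.1042
R_c = M/A = 2038.1042/154.7500 = 13.1703 mm
θ = 78° = 1.361357 rad
V = θ·R_c·A = 1.361357·13.1703·154.7500 = 2774.587 mm³

Volume = 2774.587 mm³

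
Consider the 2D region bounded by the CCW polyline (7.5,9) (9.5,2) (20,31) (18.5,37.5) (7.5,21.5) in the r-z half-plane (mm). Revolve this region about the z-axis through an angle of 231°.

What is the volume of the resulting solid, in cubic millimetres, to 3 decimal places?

Profile (r,z), 5 vertices: (7.5,9) (9.5,2) (20,31) (18.5,37.5) (7.5,21.5)
edge 0: (7.5,9)→(9.5,2)  cross = 7.5·2 − 9.5·9 = -70.5000; (r_i+r_j)·cross = 17·-70.5000 = -1198.5000
edge 1: (9.5,2)→(20,31)  cross = 9.5·31 − 20·2 = 254.5000; (r_i+r_j)·cross = 29.5·254.5000 = 7507.7500
edge 2: (20,31)→(18.5,37.5)  cross = 20·37.5 − 18.5·31 = 176.5000; (r_i+r_j)·cross = 38.5·176.5000 = 6795.2500
edge 3: (18.5,37.5)→(7.5,21.5)  cross = 18.5·21.5 − 7.5·37.5 = 116.5000; (r_i+r_j)·cross = 26·116.5000 = 3029.0000
edge 4: (7.5,21.5)→(7.5,9)  cross = 7.5·9 − 7.5·21.5 = -93.7500; (r_i+r_j)·cross = 15·-93.7500 = -1406.2500
Σcross = 383.2500 → A = |Σcross|/2 = 191.6250 mm²
Σ(r_i+r_j)·cross = 14727.2500 → first moment M = |Σ|/6 = 2454.5417
R_c = M/A = 2454.5417/191.6250 = 12.8091 mm
θ = 231° = 4.031711 rad
V = θ·R_c·A = 4.031711·12.8091·191.6250 = 9896.002 mm³

Volume = 9896.002 mm³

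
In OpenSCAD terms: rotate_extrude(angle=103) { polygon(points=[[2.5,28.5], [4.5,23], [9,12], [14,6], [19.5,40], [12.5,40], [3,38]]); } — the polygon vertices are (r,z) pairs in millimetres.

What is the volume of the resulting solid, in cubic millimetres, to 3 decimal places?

Volume = 7211.130 mm³

Profile (r,z), 7 vertices: (2.5,28.5) (4.5,23) (9,12) (14,6) (19.5,40) (12.5,40) (3,38)
edge 0: (2.5,28.5)→(4.5,23)  cross = 2.5·23 − 4.5·28.5 = -70.7500; (r_i+r_j)·cross = 7·-70.7500 = -495.2500
edge 1: (4.5,23)→(9,12)  cross = 4.5·12 − 9·23 = -153.0000; (r_i+r_j)·cross = 13.5·-153.0000 = -2065.5000
edge 2: (9,12)→(14,6)  cross = 9·6 − 14·12 = -114.0000; (r_i+r_j)·cross = 23·-114.0000 = -2622.0000
edge 3: (14,6)→(19.5,40)  cross = 14·40 − 19.5·6 = 443.0000; (r_i+r_j)·cross = 33.5·443.0000 = 14840.5000
edge 4: (19.5,40)→(12.5,40)  cross = 19.5·40 − 12.5·40 = 280.0000; (r_i+r_j)·cross = 32·280.0000 = 8960.0000
edge 5: (12.5,40)→(3,38)  cross = 12.5·38 − 3·40 = 355.0000; (r_i+r_j)·cross = 15.5·355.0000 = 5502.5000
edge 6: (3,38)→(2.5,28.5)  cross = 3·28.5 − 2.5·38 = -9.5000; (r_i+r_j)·cross = 5.5·-9.5000 = -52.2500
Σcross = 730.7500 → A = |Σcross|/2 = 365.3750 mm²
Σ(r_i+r_j)·cross = 24068.0000 → first moment M = |Σ|/6 = 4011.3333
R_c = M/A = 4011.3333/365.3750 = 10.9787 mm
θ = 103° = 1.797689 rad
V = θ·R_c·A = 1.797689·10.9787·365.3750 = 7211.130 mm³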